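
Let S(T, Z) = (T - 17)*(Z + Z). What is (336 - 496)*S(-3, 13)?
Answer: 83200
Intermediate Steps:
S(T, Z) = 2*Z*(-17 + T) (S(T, Z) = (-17 + T)*(2*Z) = 2*Z*(-17 + T))
(336 - 496)*S(-3, 13) = (336 - 496)*(2*13*(-17 - 3)) = -320*13*(-20) = -160*(-520) = 83200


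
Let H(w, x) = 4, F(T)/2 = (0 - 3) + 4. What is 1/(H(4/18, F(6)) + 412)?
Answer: 1/416 ≈ 0.0024038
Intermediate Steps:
F(T) = 2 (F(T) = 2*((0 - 3) + 4) = 2*(-3 + 4) = 2*1 = 2)
1/(H(4/18, F(6)) + 412) = 1/(4 + 412) = 1/416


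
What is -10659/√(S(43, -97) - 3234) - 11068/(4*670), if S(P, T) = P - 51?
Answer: -2767/670 + 10659*I*√3242/3242 ≈ -4.1299 + 187.2*I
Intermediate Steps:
S(P, T) = -51 + P
-10659/√(S(43, -97) - 3234) - 11068/(4*670) = -10659/√((-51 + 43) - 3234) - 11068/(4*670) = -10659/√(-8 - 3234) - 11068/2680 = -10659*(-I*√3242/3242) - 11068*1/2680 = -10659*(-I*√3242/3242) - 2767/670 = -(-10659)*I*√3242/3242 - 2767/670 = 10659*I*√3242/3242 - 2767/670 = -2767/670 + 10659*I*√3242/3242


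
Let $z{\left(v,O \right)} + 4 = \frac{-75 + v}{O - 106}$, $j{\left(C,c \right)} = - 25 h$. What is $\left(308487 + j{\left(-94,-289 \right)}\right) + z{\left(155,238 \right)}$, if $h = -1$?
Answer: $\frac{10180784}{33} \approx 3.0851 \cdot 10^{5}$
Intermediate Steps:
$j{\left(C,c \right)} = 25$ ($j{\left(C,c \right)} = \left(-25\right) \left(-1\right) = 25$)
$z{\left(v,O \right)} = -4 + \frac{-75 + v}{-106 + O}$ ($z{\left(v,O \right)} = -4 + \frac{-75 + v}{O - 106} = -4 + \frac{-75 + v}{-106 + O}$)
$\left(308487 + j{\left(-94,-289 \right)}\right) + z{\left(155,238 \right)} = \left(308487 + 25\right) + \frac{349 + 155 - 952}{-106 + 238} = 308512 + \frac{349 + 155 - 952}{132} = 308512 + \frac{1}{132} \left(-448\right) = 308512 - \frac{112}{33} = \frac{10180784}{33}$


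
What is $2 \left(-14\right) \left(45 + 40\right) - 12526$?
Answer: $-14906$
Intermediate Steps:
$2 \left(-14\right) \left(45 + 40\right) - 12526 = \left(-28\right) 85 - 12526 = -2380 - 12526 = -14906$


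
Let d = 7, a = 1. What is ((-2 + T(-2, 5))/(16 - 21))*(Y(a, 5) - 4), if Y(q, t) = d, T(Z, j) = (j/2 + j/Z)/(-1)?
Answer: 6/5 ≈ 1.2000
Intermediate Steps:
T(Z, j) = -j/2 - j/Z (T(Z, j) = (j*(1/2) + j/Z)*(-1) = (j/2 + j/Z)*(-1) = -j/2 - j/Z)
Y(q, t) = 7
((-2 + T(-2, 5))/(16 - 21))*(Y(a, 5) - 4) = ((-2 + (-1/2*5 - 1*5/(-2)))/(16 - 21))*(7 - 4) = ((-2 + (-5/2 - 1*5*(-1/2)))/(-5))*3 = ((-2 + (-5/2 + 5/2))*(-1/5))*3 = ((-2 + 0)*(-1/5))*3 = -2*(-1/5)*3 = (2/5)*3 = 6/5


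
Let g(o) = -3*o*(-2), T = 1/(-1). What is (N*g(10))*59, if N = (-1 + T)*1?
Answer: -7080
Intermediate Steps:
T = -1
g(o) = 6*o
N = -2 (N = (-1 - 1)*1 = -2*1 = -2)
(N*g(10))*59 = -12*10*59 = -2*60*59 = -120*59 = -7080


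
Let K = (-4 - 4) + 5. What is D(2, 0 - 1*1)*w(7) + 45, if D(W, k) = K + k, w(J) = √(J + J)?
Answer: 45 - 4*√14 ≈ 30.033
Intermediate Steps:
K = -3 (K = -8 + 5 = -3)
w(J) = √2*√J (w(J) = √(2*J) = √2*√J)
D(W, k) = -3 + k
D(2, 0 - 1*1)*w(7) + 45 = (-3 + (0 - 1*1))*(√2*√7) + 45 = (-3 + (0 - 1))*√14 + 45 = (-3 - 1)*√14 + 45 = -4*√14 + 45 = 45 - 4*√14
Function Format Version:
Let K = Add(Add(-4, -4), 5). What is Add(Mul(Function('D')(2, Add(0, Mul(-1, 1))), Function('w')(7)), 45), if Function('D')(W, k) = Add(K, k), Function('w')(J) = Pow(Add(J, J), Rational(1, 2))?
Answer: Add(45, Mul(-4, Pow(14, Rational(1, 2)))) ≈ 30.033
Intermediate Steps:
K = -3 (K = Add(-8, 5) = -3)
Function('w')(J) = Mul(Pow(2, Rational(1, 2)), Pow(J, Rational(1, 2))) (Function('w')(J) = Pow(Mul(2, J), Rational(1, 2)) = Mul(Pow(2, Rational(1, 2)), Pow(J, Rational(1, 2))))
Function('D')(W, k) = Add(-3, k)
Add(Mul(Function('D')(2, Add(0, Mul(-1, 1))), Function('w')(7)), 45) = Add(Mul(Add(-3, Add(0, Mul(-1, 1))), Mul(Pow(2, Rational(1, 2)), Pow(7, Rational(1, 2)))), 45) = Add(Mul(Add(-3, Add(0, -1)), Pow(14, Rational(1, 2))), 45) = Add(Mul(Add(-3, -1), Pow(14, Rational(1, 2))), 45) = Add(Mul(-4, Pow(14, Rational(1, 2))), 45) = Add(45, Mul(-4, Pow(14, Rational(1, 2))))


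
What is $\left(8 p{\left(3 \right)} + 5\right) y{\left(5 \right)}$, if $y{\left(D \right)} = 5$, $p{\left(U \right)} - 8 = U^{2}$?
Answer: $705$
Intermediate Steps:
$p{\left(U \right)} = 8 + U^{2}$
$\left(8 p{\left(3 \right)} + 5\right) y{\left(5 \right)} = \left(8 \left(8 + 3^{2}\right) + 5\right) 5 = \left(8 \left(8 + 9\right) + 5\right) 5 = \left(8 \cdot 17 + 5\right) 5 = \left(136 + 5\right) 5 = 141 \cdot 5 = 705$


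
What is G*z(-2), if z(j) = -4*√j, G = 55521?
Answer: -222084*I*√2 ≈ -3.1407e+5*I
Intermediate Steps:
G*z(-2) = 55521*(-4*I*√2) = -222084*I*√2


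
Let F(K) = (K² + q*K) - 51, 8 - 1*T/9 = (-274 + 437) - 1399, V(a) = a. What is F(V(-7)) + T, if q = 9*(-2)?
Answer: 11320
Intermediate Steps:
T = 11196 (T = 72 - 9*((-274 + 437) - 1399) = 72 - 9*(163 - 1399) = 72 - 9*(-1236) = 72 + 11124 = 11196)
q = -18
F(K) = -51 + K² - 18*K (F(K) = (K² - 18*K) - 51 = -51 + K² - 18*K)
F(V(-7)) + T = (-51 + (-7)² - 18*(-7)) + 11196 = (-51 + 49 + 126) + 11196 = 124 + 11196 = 11320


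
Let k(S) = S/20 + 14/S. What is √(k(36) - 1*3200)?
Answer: I*√2878030/30 ≈ 56.549*I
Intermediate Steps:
k(S) = 14/S + S/20 (k(S) = S*(1/20) + 14/S = S/20 + 14/S = 14/S + S/20)
√(k(36) - 1*3200) = √((14/36 + (1/20)*36) - 1*3200) = √((14*(1/36) + 9/5) - 3200) = √((7/18 + 9/5) - 3200) = √(197/90 - 3200) = √(-287803/90) = I*√2878030/30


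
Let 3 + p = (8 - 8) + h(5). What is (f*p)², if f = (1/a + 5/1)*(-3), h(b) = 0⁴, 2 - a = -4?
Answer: 8649/4 ≈ 2162.3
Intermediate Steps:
a = 6 (a = 2 - 1*(-4) = 2 + 4 = 6)
h(b) = 0
f = -31/2 (f = (1/6 + 5/1)*(-3) = (1*(⅙) + 5*1)*(-3) = (⅙ + 5)*(-3) = (31/6)*(-3) = -31/2 ≈ -15.500)
p = -3 (p = -3 + ((8 - 8) + 0) = -3 + (0 + 0) = -3 + 0 = -3)
(f*p)² = (-31/2*(-3))² = (93/2)² = 8649/4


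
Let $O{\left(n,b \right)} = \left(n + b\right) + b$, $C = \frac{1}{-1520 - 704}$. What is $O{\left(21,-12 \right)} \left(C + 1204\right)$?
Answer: $- \frac{8033085}{2224} \approx -3612.0$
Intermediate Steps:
$C = - \frac{1}{2224}$ ($C = \frac{1}{-2224} = - \frac{1}{2224} \approx -0.00044964$)
$O{\left(n,b \right)} = n + 2 b$ ($O{\left(n,b \right)} = \left(b + n\right) + b = n + 2 b$)
$O{\left(21,-12 \right)} \left(C + 1204\right) = \left(21 + 2 \left(-12\right)\right) \left(- \frac{1}{2224} + 1204\right) = \left(21 - 24\right) \frac{2677695}{2224} = \left(-3\right) \frac{2677695}{2224} = - \frac{8033085}{2224}$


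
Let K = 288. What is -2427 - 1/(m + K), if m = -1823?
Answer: -3725444/1535 ≈ -2427.0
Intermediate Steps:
-2427 - 1/(m + K) = -2427 - 1/(-1823 + 288) = -2427 - 1/(-1535) = -2427 - 1*(-1/1535) = -2427 + 1/1535 = -3725444/1535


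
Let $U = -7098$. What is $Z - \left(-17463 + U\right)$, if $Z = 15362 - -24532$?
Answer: $64455$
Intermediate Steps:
$Z = 39894$ ($Z = 15362 + 24532 = 39894$)
$Z - \left(-17463 + U\right) = 39894 - \left(-17463 - 7098\right) = 39894 - -24561 = 39894 + 24561 = 64455$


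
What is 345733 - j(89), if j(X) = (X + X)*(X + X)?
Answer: 314049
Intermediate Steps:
j(X) = 4*X² (j(X) = (2*X)*(2*X) = 4*X²)
345733 - j(89) = 345733 - 4*89² = 345733 - 4*7921 = 345733 - 1*31684 = 345733 - 31684 = 314049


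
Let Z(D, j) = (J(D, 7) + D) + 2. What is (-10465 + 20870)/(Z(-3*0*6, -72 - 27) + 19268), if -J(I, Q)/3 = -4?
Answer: 10405/19282 ≈ 0.53962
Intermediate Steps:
J(I, Q) = 12 (J(I, Q) = -3*(-4) = 12)
Z(D, j) = 14 + D (Z(D, j) = (12 + D) + 2 = 14 + D)
(-10465 + 20870)/(Z(-3*0*6, -72 - 27) + 19268) = (-10465 + 20870)/((14 - 3*0*6) + 19268) = 10405/((14 + 0*6) + 19268) = 10405/((14 + 0) + 19268) = 10405/(14 + 19268) = 10405/19282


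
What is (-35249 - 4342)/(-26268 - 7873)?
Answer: 39591/34141 ≈ 1.1596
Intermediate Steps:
(-35249 - 4342)/(-26268 - 7873) = -39591/(-34141) = -39591*(-1/34141) = 39591/34141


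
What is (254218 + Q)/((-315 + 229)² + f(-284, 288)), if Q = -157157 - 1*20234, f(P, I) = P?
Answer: 76827/7112 ≈ 10.802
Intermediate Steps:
Q = -177391 (Q = -157157 - 20234 = -177391)
(254218 + Q)/((-315 + 229)² + f(-284, 288)) = (254218 - 177391)/((-315 + 229)² - 284) = 76827/((-86)² - 284) = 76827/(7396 - 284) = 76827/7112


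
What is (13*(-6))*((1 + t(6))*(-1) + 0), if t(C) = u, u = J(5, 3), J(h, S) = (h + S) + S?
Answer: 936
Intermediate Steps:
J(h, S) = h + 2*S (J(h, S) = (S + h) + S = h + 2*S)
u = 11 (u = 5 + 2*3 = 5 + 6 = 11)
t(C) = 11
(13*(-6))*((1 + t(6))*(-1) + 0) = (13*(-6))*((1 + 11)*(-1) + 0) = -78*(12*(-1) + 0) = -78*(-12 + 0) = -78*(-12) = 936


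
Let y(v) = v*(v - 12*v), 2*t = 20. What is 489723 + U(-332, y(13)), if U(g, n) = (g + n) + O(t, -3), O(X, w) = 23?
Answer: 487555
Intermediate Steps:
t = 10 (t = (1/2)*20 = 10)
y(v) = -11*v**2 (y(v) = v*(-11*v) = -11*v**2)
U(g, n) = 23 + g + n (U(g, n) = (g + n) + 23 = 23 + g + n)
489723 + U(-332, y(13)) = 489723 + (23 - 332 - 11*13**2) = 489723 + (23 - 332 - 11*169) = 489723 + (23 - 332 - 1859) = 489723 - 2168 = 487555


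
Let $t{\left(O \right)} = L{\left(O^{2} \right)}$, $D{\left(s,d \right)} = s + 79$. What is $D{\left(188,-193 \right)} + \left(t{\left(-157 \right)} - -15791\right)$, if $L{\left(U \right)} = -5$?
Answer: $16053$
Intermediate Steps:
$D{\left(s,d \right)} = 79 + s$
$t{\left(O \right)} = -5$
$D{\left(188,-193 \right)} + \left(t{\left(-157 \right)} - -15791\right) = \left(79 + 188\right) - -15786 = 267 + \left(-5 + 15791\right) = 267 + 15786 = 16053$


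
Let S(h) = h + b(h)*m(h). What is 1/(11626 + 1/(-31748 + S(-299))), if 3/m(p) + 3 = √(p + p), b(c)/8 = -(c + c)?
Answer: 2427356911557607/28220451378216848781 - 4784*I*√598/28220451378216848781 ≈ 8.6014e-5 - 4.1455e-15*I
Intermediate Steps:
b(c) = -16*c (b(c) = 8*(-(c + c)) = 8*(-2*c) = -16*c)
m(p) = 3/(-3 + √2*√p) (m(p) = 3/(-3 + √(p + p)) = 3/(-3 + √(2*p)) = 3/(-3 + √2*√p))
S(h) = h - 48*h/(-3 + √2*√h) (S(h) = h + (-16*h)*(3/(-3 + √2*√h)) = h - 48*h/(-3 + √2*√h))
1/(11626 + 1/(-31748 + S(-299))) = 1/(11626 + 1/(-31748 - 299*(-51 + √2*√(-299))/(-3 + √2*√(-299)))) = 1/(11626 + 1/(-31748 - 299*(-51 + √2*(I*√299))/(-3 + √2*(I*√299)))) = 1/(11626 + 1/(-31748 - 299*(-51 + I*√598)/(-3 + I*√598)))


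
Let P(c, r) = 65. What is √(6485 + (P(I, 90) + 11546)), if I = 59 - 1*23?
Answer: 4*√1131 ≈ 134.52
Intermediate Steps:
I = 36 (I = 59 - 23 = 36)
√(6485 + (P(I, 90) + 11546)) = √(6485 + (65 + 11546)) = √(6485 + 11611) = √18096 = 4*√1131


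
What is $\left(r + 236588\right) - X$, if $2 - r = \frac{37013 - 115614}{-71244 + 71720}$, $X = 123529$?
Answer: $\frac{53895637}{476} \approx 1.1323 \cdot 10^{5}$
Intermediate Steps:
$r = \frac{79553}{476}$ ($r = 2 - \frac{37013 - 115614}{-71244 + 71720} = 2 - - \frac{78601}{476} = 2 + \frac{78601}{476} = \frac{79553}{476} \approx 167.13$)
$\left(r + 236588\right) - X = \left(\frac{79553}{476} + 236588\right) - 123529 = \frac{112695441}{476} - 123529 = \frac{53895637}{476}$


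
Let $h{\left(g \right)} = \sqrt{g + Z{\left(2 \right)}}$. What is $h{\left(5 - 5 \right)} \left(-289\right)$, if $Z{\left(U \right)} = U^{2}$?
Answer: $-578$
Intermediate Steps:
$h{\left(g \right)} = \sqrt{4 + g}$ ($h{\left(g \right)} = \sqrt{g + 2^{2}} = \sqrt{g + 4} = \sqrt{4 + g}$)
$h{\left(5 - 5 \right)} \left(-289\right) = \sqrt{4 + \left(5 - 5\right)} \left(-289\right) = \sqrt{4 + 0} \left(-289\right) = \sqrt{4} \left(-289\right) = 2 \left(-289\right) = -578$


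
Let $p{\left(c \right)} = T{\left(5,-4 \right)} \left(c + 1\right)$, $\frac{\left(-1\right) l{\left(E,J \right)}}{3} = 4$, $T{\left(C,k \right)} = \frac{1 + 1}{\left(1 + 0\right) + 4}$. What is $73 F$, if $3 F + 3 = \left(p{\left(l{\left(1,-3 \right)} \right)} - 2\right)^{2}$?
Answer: $\frac{69277}{75} \approx 923.69$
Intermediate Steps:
$T{\left(C,k \right)} = \frac{2}{5}$ ($T{\left(C,k \right)} = \frac{2}{1 + 4} = \frac{2}{5}$)
$l{\left(E,J \right)} = -12$ ($l{\left(E,J \right)} = \left(-3\right) 4 = -12$)
$p{\left(c \right)} = \frac{2}{5} + \frac{2 c}{5}$ ($p{\left(c \right)} = \frac{2 \left(c + 1\right)}{5} = \frac{2 \left(1 + c\right)}{5} = \frac{2}{5} + \frac{2 c}{5}$)
$F = \frac{949}{75}$ ($F = -1 + \frac{\left(\left(\frac{2}{5} + \frac{2}{5} \left(-12\right)\right) - 2\right)^{2}}{3} = -1 + \frac{\left(\left(\frac{2}{5} - \frac{24}{5}\right) - 2\right)^{2}}{3} = -1 + \frac{\left(- \frac{22}{5} - 2\right)^{2}}{3} = -1 + \frac{\left(- \frac{32}{5}\right)^{2}}{3} = -1 + \frac{1}{3} \cdot \frac{1024}{25} = -1 + \frac{1024}{75} = \frac{949}{75} \approx 12.653$)
$73 F = 73 \cdot \frac{949}{75} = \frac{69277}{75}$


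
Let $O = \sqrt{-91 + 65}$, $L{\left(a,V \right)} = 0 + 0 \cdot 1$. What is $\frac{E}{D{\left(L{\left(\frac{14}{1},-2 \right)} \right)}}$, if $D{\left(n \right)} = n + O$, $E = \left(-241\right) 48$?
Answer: $\frac{5784 i \sqrt{26}}{13} \approx 2268.7 i$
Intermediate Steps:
$E = -11568$
$L{\left(a,V \right)} = 0$ ($L{\left(a,V \right)} = 0 + 0 = 0$)
$O = i \sqrt{26}$ ($O = \sqrt{-26} = i \sqrt{26} \approx 5.099 i$)
$D{\left(n \right)} = n + i \sqrt{26}$
$\frac{E}{D{\left(L{\left(\frac{14}{1},-2 \right)} \right)}} = - \frac{11568}{0 + i \sqrt{26}} = - \frac{11568}{i \sqrt{26}} = - 11568 \left(- \frac{i \sqrt{26}}{26}\right) = \frac{5784 i \sqrt{26}}{13}$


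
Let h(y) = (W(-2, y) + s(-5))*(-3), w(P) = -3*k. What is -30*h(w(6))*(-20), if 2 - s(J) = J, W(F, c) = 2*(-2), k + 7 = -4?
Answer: -5400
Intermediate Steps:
k = -11 (k = -7 - 4 = -11)
W(F, c) = -4
s(J) = 2 - J
w(P) = 33 (w(P) = -3*(-11) = 33)
h(y) = -9 (h(y) = (-4 + (2 - 1*(-5)))*(-3) = (-4 + (2 + 5))*(-3) = (-4 + 7)*(-3) = 3*(-3) = -9)
-30*h(w(6))*(-20) = -30*(-9)*(-20) = 270*(-20) = -5400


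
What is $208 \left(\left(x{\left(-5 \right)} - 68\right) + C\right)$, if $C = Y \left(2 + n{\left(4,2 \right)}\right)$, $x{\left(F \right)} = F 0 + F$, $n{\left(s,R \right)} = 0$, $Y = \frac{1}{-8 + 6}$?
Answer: $-15392$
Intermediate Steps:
$Y = - \frac{1}{2}$ ($Y = \frac{1}{-2} = - \frac{1}{2} \approx -0.5$)
$x{\left(F \right)} = F$ ($x{\left(F \right)} = 0 + F = F$)
$C = -1$ ($C = - \frac{2 + 0}{2} = \left(- \frac{1}{2}\right) 2 = -1$)
$208 \left(\left(x{\left(-5 \right)} - 68\right) + C\right) = 208 \left(\left(-5 - 68\right) - 1\right) = 208 \left(-73 - 1\right) = 208 \left(-74\right) = -15392$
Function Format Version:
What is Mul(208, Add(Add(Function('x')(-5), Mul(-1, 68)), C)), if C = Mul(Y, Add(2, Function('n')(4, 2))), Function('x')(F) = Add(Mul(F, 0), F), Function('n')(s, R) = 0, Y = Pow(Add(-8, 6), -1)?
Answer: -15392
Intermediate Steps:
Y = Rational(-1, 2) (Y = Pow(-2, -1) = Rational(-1, 2) ≈ -0.50000)
Function('x')(F) = F (Function('x')(F) = Add(0, F) = F)
C = -1 (C = Mul(Rational(-1, 2), Add(2, 0)) = Mul(Rational(-1, 2), 2) = -1)
Mul(208, Add(Add(Function('x')(-5), Mul(-1, 68)), C)) = Mul(208, Add(Add(-5, Mul(-1, 68)), -1)) = Mul(208, Add(Add(-5, -68), -1)) = Mul(208, Add(-73, -1)) = Mul(208, -74) = -15392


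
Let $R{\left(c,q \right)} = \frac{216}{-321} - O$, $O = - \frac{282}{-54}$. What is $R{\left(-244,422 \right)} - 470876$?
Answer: $- \frac{453459265}{963} \approx -4.7088 \cdot 10^{5}$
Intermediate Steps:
$O = \frac{47}{9}$ ($O = \left(-282\right) \left(- \frac{1}{54}\right) = \frac{47}{9} \approx 5.2222$)
$R{\left(c,q \right)} = - \frac{5677}{963}$ ($R{\left(c,q \right)} = \frac{216}{-321} - \frac{47}{9} = 216 \left(- \frac{1}{321}\right) - \frac{47}{9} = - \frac{72}{107} - \frac{47}{9} = - \frac{5677}{963}$)
$R{\left(-244,422 \right)} - 470876 = - \frac{5677}{963} - 470876 = - \frac{453459265}{963}$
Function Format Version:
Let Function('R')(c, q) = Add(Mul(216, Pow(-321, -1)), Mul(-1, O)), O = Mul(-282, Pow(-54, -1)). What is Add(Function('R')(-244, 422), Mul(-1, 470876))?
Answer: Rational(-453459265, 963) ≈ -4.7088e+5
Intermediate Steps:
O = Rational(47, 9) (O = Mul(-282, Rational(-1, 54)) = Rational(47, 9) ≈ 5.2222)
Function('R')(c, q) = Rational(-5677, 963) (Function('R')(c, q) = Add(Mul(216, Pow(-321, -1)), Mul(-1, Rational(47, 9))) = Add(Mul(216, Rational(-1, 321)), Rational(-47, 9)) = Add(Rational(-72, 107), Rational(-47, 9)) = Rational(-5677, 963))
Add(Function('R')(-244, 422), Mul(-1, 470876)) = Add(Rational(-5677, 963), Mul(-1, 470876)) = Add(Rational(-5677, 963), -470876) = Rational(-453459265, 963)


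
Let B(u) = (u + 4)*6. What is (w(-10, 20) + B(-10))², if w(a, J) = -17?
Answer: 2809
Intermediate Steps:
B(u) = 24 + 6*u (B(u) = (4 + u)*6 = 24 + 6*u)
(w(-10, 20) + B(-10))² = (-17 + (24 + 6*(-10)))² = (-17 + (24 - 60))² = (-17 - 36)² = (-53)² = 2809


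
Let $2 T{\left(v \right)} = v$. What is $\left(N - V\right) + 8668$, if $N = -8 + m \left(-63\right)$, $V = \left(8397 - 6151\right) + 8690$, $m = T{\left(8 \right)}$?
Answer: $-2528$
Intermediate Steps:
$T{\left(v \right)} = \frac{v}{2}$
$m = 4$ ($m = \frac{1}{2} \cdot 8 = 4$)
$V = 10936$ ($V = 2246 + 8690 = 10936$)
$N = -260$ ($N = -8 + 4 \left(-63\right) = -8 - 252 = -260$)
$\left(N - V\right) + 8668 = \left(-260 - 10936\right) + 8668 = -11196 + 8668 = -2528$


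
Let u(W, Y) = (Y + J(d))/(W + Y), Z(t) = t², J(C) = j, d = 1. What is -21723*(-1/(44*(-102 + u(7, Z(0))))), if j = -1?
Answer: -11697/2420 ≈ -4.8335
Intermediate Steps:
J(C) = -1
u(W, Y) = (-1 + Y)/(W + Y) (u(W, Y) = (Y - 1)/(W + Y) = (-1 + Y)/(W + Y))
-21723*(-1/(44*(-102 + u(7, Z(0))))) = -21723*(-1/(44*(-102 + (-1 + 0²)/(7 + 0²)))) = -21723*(-1/(44*(-102 + (-1 + 0)/(7 + 0)))) = -21723*(-1/(44*(-102 - 1/7))) = -21723*(-1/(44*(-102 + (⅐)*(-1)))) = -21723*(-1/(44*(-102 - ⅐))) = -21723/((-715/7*(-44))) = -21723/31460/7 = -21723*7/31460 = -11697/2420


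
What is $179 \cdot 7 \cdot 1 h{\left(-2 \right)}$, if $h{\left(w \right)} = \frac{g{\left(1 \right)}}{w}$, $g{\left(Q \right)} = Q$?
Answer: $- \frac{1253}{2} \approx -626.5$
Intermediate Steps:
$h{\left(w \right)} = \frac{1}{w}$ ($h{\left(w \right)} = 1 \frac{1}{w} = \frac{1}{w}$)
$179 \cdot 7 \cdot 1 h{\left(-2 \right)} = 179 \frac{7 \cdot 1}{-2} = 179 \cdot 7 \left(- \frac{1}{2}\right) = 179 \left(- \frac{7}{2}\right) = - \frac{1253}{2}$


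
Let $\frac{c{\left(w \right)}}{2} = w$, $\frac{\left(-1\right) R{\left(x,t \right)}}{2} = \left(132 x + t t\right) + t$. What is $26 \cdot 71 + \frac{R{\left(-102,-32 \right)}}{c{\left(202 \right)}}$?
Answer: $\frac{192682}{101} \approx 1907.7$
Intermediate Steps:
$R{\left(x,t \right)} = - 264 x - 2 t - 2 t^{2}$ ($R{\left(x,t \right)} = - 2 \left(\left(132 x + t t\right) + t\right) = - 2 \left(\left(132 x + t^{2}\right) + t\right) = - 2 \left(\left(t^{2} + 132 x\right) + t\right) = - 2 \left(t + t^{2} + 132 x\right) = - 264 x - 2 t - 2 t^{2}$)
$c{\left(w \right)} = 2 w$
$26 \cdot 71 + \frac{R{\left(-102,-32 \right)}}{c{\left(202 \right)}} = 26 \cdot 71 + \frac{\left(-264\right) \left(-102\right) - -64 - 2 \left(-32\right)^{2}}{2 \cdot 202} = 1846 + \frac{26928 + 64 - 2048}{404} = 1846 + \left(26928 + 64 - 2048\right) \frac{1}{404} = 1846 + 24944 \cdot \frac{1}{404} = 1846 + \frac{6236}{101} = \frac{192682}{101}$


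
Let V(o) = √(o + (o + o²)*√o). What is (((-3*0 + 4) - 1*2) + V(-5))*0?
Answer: 0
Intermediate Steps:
V(o) = √(o + √o*(o + o²))
(((-3*0 + 4) - 1*2) + V(-5))*0 = (((-3*0 + 4) - 1*2) + √(-5 + (-5)^(3/2) + (-5)^(5/2)))*0 = (((0 + 4) - 2) + √(-5 - 5*I*√5 + 25*I*√5))*0 = ((4 - 2) + √(-5 + 20*I*√5))*0 = (2 + √(-5 + 20*I*√5))*0 = 0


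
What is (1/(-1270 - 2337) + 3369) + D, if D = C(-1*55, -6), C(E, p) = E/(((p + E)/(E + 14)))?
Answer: 733137117/220027 ≈ 3332.0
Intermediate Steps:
C(E, p) = E*(14 + E)/(E + p) (C(E, p) = E/(((E + p)/(14 + E))) = E*((14 + E)/(E + p)) = E*(14 + E)/(E + p))
D = -2255/61 (D = (-1*55)*(14 - 1*55)/(-1*55 - 6) = -55*(14 - 55)/(-55 - 6) = -55*(-41)/(-61) = -55*(-1/61)*(-41) = -2255/61 ≈ -36.967)
(1/(-1270 - 2337) + 3369) + D = (1/(-1270 - 2337) + 3369) - 2255/61 = (1/(-3607) + 3369) - 2255/61 = (-1/3607 + 3369) - 2255/61 = 12151982/3607 - 2255/61 = 733137117/220027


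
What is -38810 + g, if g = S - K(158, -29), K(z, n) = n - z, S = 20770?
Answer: -17853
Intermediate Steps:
g = 20957 (g = 20770 - (-29 - 1*158) = 20770 - (-29 - 158) = 20770 - 1*(-187) = 20770 + 187 = 20957)
-38810 + g = -38810 + 20957 = -17853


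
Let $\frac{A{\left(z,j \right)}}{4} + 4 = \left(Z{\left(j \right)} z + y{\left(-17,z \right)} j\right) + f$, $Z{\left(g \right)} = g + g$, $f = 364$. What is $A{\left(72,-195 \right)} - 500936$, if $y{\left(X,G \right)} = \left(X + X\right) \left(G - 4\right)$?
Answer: $1191544$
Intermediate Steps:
$Z{\left(g \right)} = 2 g$
$y{\left(X,G \right)} = 2 X \left(-4 + G\right)$
$A{\left(z,j \right)} = 1440 + 4 j \left(136 - 34 z\right) + 8 j z$ ($A{\left(z,j \right)} = -16 + 4 \left(\left(2 j z + 2 \left(-17\right) \left(-4 + z\right) j\right) + 364\right) = -16 + 4 \left(\left(2 j z + \left(136 - 34 z\right) j\right) + 364\right) = -16 + 4 \left(\left(2 j z + j \left(136 - 34 z\right)\right) + 364\right) = -16 + 4 \left(\left(j \left(136 - 34 z\right) + 2 j z\right) + 364\right) = -16 + 4 \left(364 + j \left(136 - 34 z\right) + 2 j z\right) = -16 + \left(1456 + 4 j \left(136 - 34 z\right) + 8 j z\right) = 1440 + 4 j \left(136 - 34 z\right) + 8 j z$)
$A{\left(72,-195 \right)} - 500936 = \left(1440 + 544 \left(-195\right) - \left(-24960\right) 72\right) - 500936 = \left(1440 - 106080 + 1797120\right) - 500936 = 1692480 - 500936 = 1191544$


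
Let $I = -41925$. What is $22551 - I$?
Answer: $64476$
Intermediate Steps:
$22551 - I = 22551 - -41925 = 22551 + 41925 = 64476$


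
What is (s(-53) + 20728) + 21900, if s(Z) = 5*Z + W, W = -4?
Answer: 42359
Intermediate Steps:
s(Z) = -4 + 5*Z (s(Z) = 5*Z - 4 = -4 + 5*Z)
(s(-53) + 20728) + 21900 = ((-4 + 5*(-53)) + 20728) + 21900 = ((-4 - 265) + 20728) + 21900 = (-269 + 20728) + 21900 = 20459 + 21900 = 42359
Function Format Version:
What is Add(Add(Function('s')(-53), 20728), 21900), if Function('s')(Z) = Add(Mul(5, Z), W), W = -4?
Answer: 42359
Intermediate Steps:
Function('s')(Z) = Add(-4, Mul(5, Z)) (Function('s')(Z) = Add(Mul(5, Z), -4) = Add(-4, Mul(5, Z)))
Add(Add(Function('s')(-53), 20728), 21900) = Add(Add(Add(-4, Mul(5, -53)), 20728), 21900) = Add(Add(Add(-4, -265), 20728), 21900) = Add(Add(-269, 20728), 21900) = Add(20459, 21900) = 42359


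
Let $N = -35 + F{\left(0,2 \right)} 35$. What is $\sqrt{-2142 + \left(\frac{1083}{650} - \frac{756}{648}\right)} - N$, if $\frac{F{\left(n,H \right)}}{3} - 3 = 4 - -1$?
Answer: $-805 + \frac{23 i \sqrt{153933}}{195} \approx -805.0 + 46.276 i$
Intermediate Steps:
$F{\left(n,H \right)} = 24$ ($F{\left(n,H \right)} = 9 + 3 \left(4 - -1\right) = 9 + 3 \left(4 + 1\right) = 9 + 3 \cdot 5 = 9 + 15 = 24$)
$N = 805$ ($N = -35 + 24 \cdot 35 = -35 + 840 = 805$)
$\sqrt{-2142 + \left(\frac{1083}{650} - \frac{756}{648}\right)} - N = \sqrt{-2142 + \left(\frac{1083}{650} - \frac{756}{648}\right)} - 805 = \sqrt{-2142 + \left(1083 \cdot \frac{1}{650} - \frac{7}{6}\right)} - 805 = \sqrt{-2142 + \left(\frac{1083}{650} - \frac{7}{6}\right)} - 805 = \sqrt{-2142 + \frac{487}{975}} - 805 = \sqrt{- \frac{2087963}{975}} - 805 = \frac{23 i \sqrt{153933}}{195} - 805 = -805 + \frac{23 i \sqrt{153933}}{195}$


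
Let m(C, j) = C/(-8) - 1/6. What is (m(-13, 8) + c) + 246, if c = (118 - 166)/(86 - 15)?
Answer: 420517/1704 ≈ 246.78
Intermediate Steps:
m(C, j) = -⅙ - C/8 (m(C, j) = C*(-⅛) - 1*⅙ = -C/8 - ⅙ = -⅙ - C/8)
c = -48/71 ≈ -0.67606
(m(-13, 8) + c) + 246 = ((-⅙ - ⅛*(-13)) - 48/71) + 246 = ((-⅙ + 13/8) - 48/71) + 246 = (35/24 - 48/71) + 246 = 1333/1704 + 246 = 420517/1704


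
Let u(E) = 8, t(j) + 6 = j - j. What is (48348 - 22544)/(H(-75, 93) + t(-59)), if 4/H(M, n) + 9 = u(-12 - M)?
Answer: -12902/5 ≈ -2580.4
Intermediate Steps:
t(j) = -6 (t(j) = -6 + (j - j) = -6 + 0 = -6)
H(M, n) = -4 (H(M, n) = 4/(-9 + 8) = 4/(-1) = 4*(-1) = -4)
(48348 - 22544)/(H(-75, 93) + t(-59)) = (48348 - 22544)/(-4 - 6) = 25804/(-10) = 25804*(-⅒) = -12902/5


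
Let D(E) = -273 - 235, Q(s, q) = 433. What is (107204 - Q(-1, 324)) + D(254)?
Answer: 106263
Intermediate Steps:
D(E) = -508
(107204 - Q(-1, 324)) + D(254) = (107204 - 1*433) - 508 = (107204 - 433) - 508 = 106771 - 508 = 106263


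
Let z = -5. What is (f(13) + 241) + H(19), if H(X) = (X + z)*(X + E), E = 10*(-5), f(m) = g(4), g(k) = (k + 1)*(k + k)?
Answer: -153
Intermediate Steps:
g(k) = 2*k*(1 + k) (g(k) = (1 + k)*(2*k) = 2*k*(1 + k))
f(m) = 40 (f(m) = 2*4*(1 + 4) = 2*4*5 = 40)
E = -50
H(X) = (-50 + X)*(-5 + X) (H(X) = (X - 5)*(X - 50) = (-5 + X)*(-50 + X) = (-50 + X)*(-5 + X))
(f(13) + 241) + H(19) = (40 + 241) + (250 + 19**2 - 55*19) = 281 + (250 + 361 - 1045) = 281 - 434 = -153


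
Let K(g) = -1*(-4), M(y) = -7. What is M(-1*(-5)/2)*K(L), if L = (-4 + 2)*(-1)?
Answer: -28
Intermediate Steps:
L = 2 (L = -2*(-1) = 2)
K(g) = 4
M(-1*(-5)/2)*K(L) = -7*4 = -28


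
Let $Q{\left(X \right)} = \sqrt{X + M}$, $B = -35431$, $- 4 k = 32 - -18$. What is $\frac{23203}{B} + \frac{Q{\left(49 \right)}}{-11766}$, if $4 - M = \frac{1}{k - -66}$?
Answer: $- \frac{23203}{35431} - \frac{\sqrt{606583}}{1258962} \approx -0.6555$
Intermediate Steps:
$k = - \frac{25}{2}$ ($k = - \frac{32 - -18}{4} = - \frac{32 + 18}{4} = \left(- \frac{1}{4}\right) 50 = - \frac{25}{2} \approx -12.5$)
$M = \frac{426}{107}$ ($M = 4 - \frac{1}{- \frac{25}{2} - -66} = 4 - \frac{1}{- \frac{25}{2} + 66} = 4 - \frac{1}{\frac{107}{2}} = 4 - \frac{2}{107} = \frac{426}{107} \approx 3.9813$)
$Q{\left(X \right)} = \sqrt{\frac{426}{107} + X}$ ($Q{\left(X \right)} = \sqrt{X + \frac{426}{107}} = \sqrt{\frac{426}{107} + X}$)
$\frac{23203}{B} + \frac{Q{\left(49 \right)}}{-11766} = \frac{23203}{-35431} + \frac{\frac{1}{107} \sqrt{45582 + 11449 \cdot 49}}{-11766} = 23203 \left(- \frac{1}{35431}\right) + \frac{\sqrt{45582 + 561001}}{107} \left(- \frac{1}{11766}\right) = - \frac{23203}{35431} + \frac{\sqrt{606583}}{107} \left(- \frac{1}{11766}\right) = - \frac{23203}{35431} - \frac{\sqrt{606583}}{1258962}$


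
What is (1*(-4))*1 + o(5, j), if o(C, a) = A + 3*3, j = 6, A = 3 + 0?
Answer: 8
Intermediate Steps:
A = 3
o(C, a) = 12 (o(C, a) = 3 + 3*3 = 3 + 9 = 12)
(1*(-4))*1 + o(5, j) = (1*(-4))*1 + 12 = -4*1 + 12 = -4 + 12 = 8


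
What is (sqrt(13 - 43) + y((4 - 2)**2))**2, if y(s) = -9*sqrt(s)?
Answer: (-18 + I*sqrt(30))**2 ≈ 294.0 - 197.18*I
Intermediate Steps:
(sqrt(13 - 43) + y((4 - 2)**2))**2 = (sqrt(13 - 43) - 9*sqrt((4 - 2)**2))**2 = (sqrt(-30) - 9*sqrt(2**2))**2 = (I*sqrt(30) - 9*sqrt(4))**2 = (I*sqrt(30) - 9*2)**2 = (I*sqrt(30) - 18)**2 = (-18 + I*sqrt(30))**2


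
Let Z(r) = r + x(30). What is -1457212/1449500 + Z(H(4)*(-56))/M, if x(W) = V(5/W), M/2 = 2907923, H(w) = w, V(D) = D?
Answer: -12712867541653/12645103165500 ≈ -1.0054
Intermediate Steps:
M = 5815846 (M = 2*2907923 = 5815846)
x(W) = 5/W
Z(r) = ⅙ + r (Z(r) = r + 5/30 = r + 5*(1/30) = r + ⅙ = ⅙ + r)
-1457212/1449500 + Z(H(4)*(-56))/M = -1457212/1449500 + (⅙ + 4*(-56))/5815846 = -1457212*1/1449500 + (⅙ - 224)*(1/5815846) = -364303/362375 - 1343/6*1/5815846 = -364303/362375 - 1343/34895076 = -12712867541653/12645103165500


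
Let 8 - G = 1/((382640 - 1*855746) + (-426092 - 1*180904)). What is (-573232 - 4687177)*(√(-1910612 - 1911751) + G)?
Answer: -45454231514153/1080102 - 15781227*I*√424707 ≈ -4.2083e+7 - 1.0285e+10*I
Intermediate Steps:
G = 8640817/1080102 (G = 8 - 1/((382640 - 1*855746) + (-426092 - 1*180904)) = 8 - 1/((382640 - 855746) + (-426092 - 180904)) = 8 - 1/(-473106 - 606996) = 8 - 1/(-1080102) = 8 - 1*(-1/1080102) = 8 + 1/1080102 = 8640817/1080102 ≈ 8.0000)
(-573232 - 4687177)*(√(-1910612 - 1911751) + G) = (-573232 - 4687177)*(√(-1910612 - 1911751) + 8640817/1080102) = -5260409*(√(-3822363) + 8640817/1080102) = -5260409*(3*I*√424707 + 8640817/1080102) = -5260409*(8640817/1080102 + 3*I*√424707) = -45454231514153/1080102 - 15781227*I*√424707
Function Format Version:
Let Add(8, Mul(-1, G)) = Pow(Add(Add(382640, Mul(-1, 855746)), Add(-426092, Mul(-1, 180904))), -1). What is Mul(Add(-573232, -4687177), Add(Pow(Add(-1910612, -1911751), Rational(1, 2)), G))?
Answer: Add(Rational(-45454231514153, 1080102), Mul(-15781227, I, Pow(424707, Rational(1, 2)))) ≈ Add(-4.2083e+7, Mul(-1.0285e+10, I))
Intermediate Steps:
G = Rational(8640817, 1080102) (G = Add(8, Mul(-1, Pow(Add(Add(382640, Mul(-1, 855746)), Add(-426092, Mul(-1, 180904))), -1))) = Add(8, Mul(-1, Pow(Add(Add(382640, -855746), Add(-426092, -180904)), -1))) = Add(8, Mul(-1, Pow(Add(-473106, -606996), -1))) = Add(8, Mul(-1, Pow(-1080102, -1))) = Add(8, Mul(-1, Rational(-1, 1080102))) = Add(8, Rational(1, 1080102)) = Rational(8640817, 1080102) ≈ 8.0000)
Mul(Add(-573232, -4687177), Add(Pow(Add(-1910612, -1911751), Rational(1, 2)), G)) = Mul(Add(-573232, -4687177), Add(Pow(Add(-1910612, -1911751), Rational(1, 2)), Rational(8640817, 1080102))) = Mul(-5260409, Add(Pow(-3822363, Rational(1, 2)), Rational(8640817, 1080102))) = Mul(-5260409, Add(Mul(3, I, Pow(424707, Rational(1, 2))), Rational(8640817, 1080102))) = Mul(-5260409, Add(Rational(8640817, 1080102), Mul(3, I, Pow(424707, Rational(1, 2))))) = Add(Rational(-45454231514153, 1080102), Mul(-15781227, I, Pow(424707, Rational(1, 2))))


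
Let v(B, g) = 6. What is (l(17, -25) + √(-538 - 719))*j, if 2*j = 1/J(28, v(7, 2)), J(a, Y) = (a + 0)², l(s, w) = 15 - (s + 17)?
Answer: -19/1568 + I*√1257/1568 ≈ -0.012117 + 0.022611*I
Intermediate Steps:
l(s, w) = -2 - s (l(s, w) = 15 - (17 + s) = 15 + (-17 - s) = -2 - s)
J(a, Y) = a²
j = 1/1568 (j = 1/(2*(28²)) = (½)/784 = (½)*(1/784) = 1/1568 ≈ 0.00063775)
(l(17, -25) + √(-538 - 719))*j = ((-2 - 1*17) + √(-538 - 719))*(1/1568) = ((-2 - 17) + √(-1257))*(1/1568) = (-19 + I*√1257)*(1/1568) = -19/1568 + I*√1257/1568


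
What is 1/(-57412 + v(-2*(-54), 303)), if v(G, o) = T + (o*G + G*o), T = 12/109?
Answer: 109/875936 ≈ 0.00012444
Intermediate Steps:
T = 12/109 (T = 12*(1/109) = 12/109 ≈ 0.11009)
v(G, o) = 12/109 + 2*G*o (v(G, o) = 12/109 + (o*G + G*o) = 12/109 + (G*o + G*o) = 12/109 + 2*G*o)
1/(-57412 + v(-2*(-54), 303)) = 1/(-57412 + (12/109 + 2*(-2*(-54))*303)) = 1/(-57412 + (12/109 + 2*108*303)) = 1/(-57412 + (12/109 + 65448)) = 1/(-57412 + 7133844/109) = 1/(875936/109) = 109/875936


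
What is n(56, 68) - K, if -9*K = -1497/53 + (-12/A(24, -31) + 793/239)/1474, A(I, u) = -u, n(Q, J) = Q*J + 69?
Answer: 20179926813407/5209253082 ≈ 3873.9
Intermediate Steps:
n(Q, J) = 69 + J*Q (n(Q, J) = J*Q + 69 = 69 + J*Q)
K = 16347385507/5209253082 (K = -(-1497/53 + (-12/((-1*(-31))) + 793/239)/1474)/9 = -(-1497*1/53 + (-12/31 + 793*(1/239))*(1/1474))/9 = -(-1497/53 + (-12*1/31 + 793/239)*(1/1474))/9 = -(-1497/53 + (-12/31 + 793/239)*(1/1474))/9 = -(-1497/53 + (21715/7409)*(1/1474))/9 = -(-1497/53 + 21715/10920866)/9 = -1/9*(-16347385507/578805898) = 16347385507/5209253082 ≈ 3.1381)
n(56, 68) - K = (69 + 68*56) - 1*16347385507/5209253082 = (69 + 3808) - 16347385507/5209253082 = 3877 - 16347385507/5209253082 = 20179926813407/5209253082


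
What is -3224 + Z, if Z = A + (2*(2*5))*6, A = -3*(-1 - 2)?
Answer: -3095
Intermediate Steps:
A = 9 (A = -3*(-3) = 9)
Z = 129 (Z = 9 + (2*(2*5))*6 = 9 + (2*10)*6 = 9 + 20*6 = 9 + 120 = 129)
-3224 + Z = -3224 + 129 = -3095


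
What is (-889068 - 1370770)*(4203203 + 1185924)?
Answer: -12178553981426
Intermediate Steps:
(-889068 - 1370770)*(4203203 + 1185924) = -2259838*5389127 = -12178553981426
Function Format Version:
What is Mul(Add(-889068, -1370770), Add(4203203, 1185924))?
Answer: -12178553981426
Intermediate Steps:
Mul(Add(-889068, -1370770), Add(4203203, 1185924)) = Mul(-2259838, 5389127) = -12178553981426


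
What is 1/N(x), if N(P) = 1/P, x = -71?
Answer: -71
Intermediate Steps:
1/N(x) = 1/(1/(-71)) = 1/(-1/71) = -71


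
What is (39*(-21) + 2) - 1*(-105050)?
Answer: 104233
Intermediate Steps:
(39*(-21) + 2) - 1*(-105050) = (-819 + 2) + 105050 = -817 + 105050 = 104233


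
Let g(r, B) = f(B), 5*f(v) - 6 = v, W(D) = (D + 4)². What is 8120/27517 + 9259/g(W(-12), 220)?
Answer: 182247805/888406 ≈ 205.14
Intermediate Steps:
W(D) = (4 + D)²
f(v) = 6/5 + v/5
g(r, B) = 6/5 + B/5
8120/27517 + 9259/g(W(-12), 220) = 8120/27517 + 9259/(6/5 + (⅕)*220) = 8120*(1/27517) + 9259/(6/5 + 44) = 1160/3931 + 9259/(226/5) = 1160/3931 + 9259*(5/226) = 1160/3931 + 46295/226 = 182247805/888406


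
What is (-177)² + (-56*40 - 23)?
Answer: 29066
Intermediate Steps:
(-177)² + (-56*40 - 23) = 31329 + (-2240 - 23) = 31329 - 2263 = 29066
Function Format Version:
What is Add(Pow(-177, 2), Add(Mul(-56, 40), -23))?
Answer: 29066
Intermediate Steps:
Add(Pow(-177, 2), Add(Mul(-56, 40), -23)) = Add(31329, Add(-2240, -23)) = Add(31329, -2263) = 29066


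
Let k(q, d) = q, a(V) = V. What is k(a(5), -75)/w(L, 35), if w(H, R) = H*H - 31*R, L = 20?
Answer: -1/137 ≈ -0.0072993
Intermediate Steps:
w(H, R) = H² - 31*R
k(a(5), -75)/w(L, 35) = 5/(20² - 31*35) = 5/(400 - 1085) = 5/(-685) = 5*(-1/685) = -1/137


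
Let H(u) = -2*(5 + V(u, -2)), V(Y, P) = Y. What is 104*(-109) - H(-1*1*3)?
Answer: -11332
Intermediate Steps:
H(u) = -10 - 2*u (H(u) = -2*(5 + u) = -10 - 2*u)
104*(-109) - H(-1*1*3) = 104*(-109) - (-10 - 2*(-1*1)*3) = -11336 - (-10 - (-2)*3) = -11336 - (-10 - 2*(-3)) = -11336 - (-10 + 6) = -11336 - 1*(-4) = -11336 + 4 = -11332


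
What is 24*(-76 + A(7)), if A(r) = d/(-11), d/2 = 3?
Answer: -20208/11 ≈ -1837.1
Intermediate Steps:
d = 6 (d = 2*3 = 6)
A(r) = -6/11 (A(r) = 6/(-11) = 6*(-1/11) = -6/11)
24*(-76 + A(7)) = 24*(-76 - 6/11) = 24*(-842/11) = -20208/11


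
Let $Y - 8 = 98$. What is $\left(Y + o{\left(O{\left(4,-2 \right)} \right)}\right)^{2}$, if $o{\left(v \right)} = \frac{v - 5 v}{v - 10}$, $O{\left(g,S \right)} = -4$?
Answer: $\frac{538756}{49} \approx 10995.0$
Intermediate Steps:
$Y = 106$ ($Y = 8 + 98 = 106$)
$o{\left(v \right)} = - \frac{4 v}{-10 + v}$ ($o{\left(v \right)} = \frac{\left(-4\right) v}{-10 + v} = - \frac{4 v}{-10 + v}$)
$\left(Y + o{\left(O{\left(4,-2 \right)} \right)}\right)^{2} = \left(106 - - \frac{16}{-10 - 4}\right)^{2} = \left(106 - - \frac{16}{-14}\right)^{2} = \left(106 - \left(-16\right) \left(- \frac{1}{14}\right)\right)^{2} = \left(106 - \frac{8}{7}\right)^{2} = \left(\frac{734}{7}\right)^{2} = \frac{538756}{49}$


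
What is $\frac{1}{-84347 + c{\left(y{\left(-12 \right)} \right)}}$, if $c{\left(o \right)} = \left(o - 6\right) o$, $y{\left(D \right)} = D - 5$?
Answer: $- \frac{1}{83956} \approx -1.1911 \cdot 10^{-5}$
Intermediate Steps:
$y{\left(D \right)} = -5 + D$ ($y{\left(D \right)} = D - 5 = -5 + D$)
$c{\left(o \right)} = o \left(-6 + o\right)$ ($c{\left(o \right)} = \left(-6 + o\right) o = o \left(-6 + o\right)$)
$\frac{1}{-84347 + c{\left(y{\left(-12 \right)} \right)}} = \frac{1}{-84347 + \left(-5 - 12\right) \left(-6 - 17\right)} = \frac{1}{-84347 - 17 \left(-6 - 17\right)} = \frac{1}{-84347 - -391} = \frac{1}{-84347 + 391} = \frac{1}{-83956} = - \frac{1}{83956}$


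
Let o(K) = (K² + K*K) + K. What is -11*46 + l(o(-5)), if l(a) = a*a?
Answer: 1519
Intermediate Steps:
o(K) = K + 2*K² (o(K) = (K² + K²) + K = 2*K² + K = K + 2*K²)
l(a) = a²
-11*46 + l(o(-5)) = -11*46 + (-5*(1 + 2*(-5)))² = -506 + (-5*(1 - 10))² = -506 + (-5*(-9))² = -506 + 45² = -506 + 2025 = 1519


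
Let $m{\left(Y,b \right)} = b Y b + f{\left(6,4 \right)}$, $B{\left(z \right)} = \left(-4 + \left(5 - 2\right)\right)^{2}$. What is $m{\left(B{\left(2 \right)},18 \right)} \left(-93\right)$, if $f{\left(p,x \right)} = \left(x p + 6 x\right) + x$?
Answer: $-34968$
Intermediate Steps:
$f{\left(p,x \right)} = 7 x + p x$ ($f{\left(p,x \right)} = \left(p x + 6 x\right) + x = \left(6 x + p x\right) + x = 7 x + p x$)
$B{\left(z \right)} = 1$ ($B{\left(z \right)} = \left(-4 + 3\right)^{2} = \left(-1\right)^{2} = 1$)
$m{\left(Y,b \right)} = 52 + Y b^{2}$ ($m{\left(Y,b \right)} = b Y b + 4 \left(7 + 6\right) = Y b b + 4 \cdot 13 = Y b^{2} + 52 = 52 + Y b^{2}$)
$m{\left(B{\left(2 \right)},18 \right)} \left(-93\right) = \left(52 + 1 \cdot 18^{2}\right) \left(-93\right) = \left(52 + 1 \cdot 324\right) \left(-93\right) = \left(52 + 324\right) \left(-93\right) = 376 \left(-93\right) = -34968$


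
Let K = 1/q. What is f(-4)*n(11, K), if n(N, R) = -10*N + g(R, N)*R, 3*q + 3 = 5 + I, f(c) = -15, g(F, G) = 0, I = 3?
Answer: 1650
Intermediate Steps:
q = 5/3 (q = -1 + (5 + 3)/3 = -1 + (⅓)*8 = -1 + 8/3 = 5/3 ≈ 1.6667)
K = ⅗ (K = 1/(5/3) = ⅗ ≈ 0.60000)
n(N, R) = -10*N (n(N, R) = -10*N + 0*R = -10*N + 0 = -10*N)
f(-4)*n(11, K) = -(-150)*11 = -15*(-110) = 1650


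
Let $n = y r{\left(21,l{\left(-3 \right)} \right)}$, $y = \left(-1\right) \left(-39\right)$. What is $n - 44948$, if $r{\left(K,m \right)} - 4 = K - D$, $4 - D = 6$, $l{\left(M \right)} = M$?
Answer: $-43895$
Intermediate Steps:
$D = -2$ ($D = 4 - 6 = -2$)
$y = 39$
$r{\left(K,m \right)} = 6 + K$ ($r{\left(K,m \right)} = 4 + \left(K - -2\right) = 4 + \left(K + 2\right) = 4 + \left(2 + K\right) = 6 + K$)
$n = 1053$ ($n = 39 \left(6 + 21\right) = 39 \cdot 27 = 1053$)
$n - 44948 = 1053 - 44948 = -43895$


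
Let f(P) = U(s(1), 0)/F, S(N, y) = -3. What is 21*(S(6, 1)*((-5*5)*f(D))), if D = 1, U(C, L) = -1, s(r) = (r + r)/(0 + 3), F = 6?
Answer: -525/2 ≈ -262.50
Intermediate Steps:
s(r) = 2*r/3 (s(r) = (2*r)/3 = (2*r)*(1/3) = 2*r/3)
f(P) = -1/6
21*(S(6, 1)*((-5*5)*f(D))) = 21*(-3*(-5*5)*(-1)/6) = 21*(-(-75)*(-1)/6) = 21*(-3*25/6) = 21*(-25/2) = -525/2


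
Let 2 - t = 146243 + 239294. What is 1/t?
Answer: -1/385535 ≈ -2.5938e-6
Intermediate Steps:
t = -385535 (t = 2 - (146243 + 239294) = 2 - 1*385537 = 2 - 385537 = -385535)
1/t = 1/(-385535) = -1/385535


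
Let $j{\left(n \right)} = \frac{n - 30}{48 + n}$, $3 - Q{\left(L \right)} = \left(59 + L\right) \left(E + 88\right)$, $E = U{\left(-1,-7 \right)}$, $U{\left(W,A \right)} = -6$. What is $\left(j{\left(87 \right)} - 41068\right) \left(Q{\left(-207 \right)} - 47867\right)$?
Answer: $\frac{66026808848}{45} \approx 1.4673 \cdot 10^{9}$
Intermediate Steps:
$E = -6$
$Q{\left(L \right)} = -4835 - 82 L$ ($Q{\left(L \right)} = 3 - \left(59 + L\right) \left(-6 + 88\right) = 3 - \left(59 + L\right) 82 = 3 - \left(4838 + 82 L\right) = -4835 - 82 L$)
$j{\left(n \right)} = \frac{-30 + n}{48 + n}$
$\left(j{\left(87 \right)} - 41068\right) \left(Q{\left(-207 \right)} - 47867\right) = \left(\frac{-30 + 87}{48 + 87} - 41068\right) \left(\left(-4835 - -16974\right) - 47867\right) = \left(\frac{1}{135} \cdot 57 - 41068\right) \left(\left(-4835 + 16974\right) - 47867\right) = \left(\frac{1}{135} \cdot 57 - 41068\right) \left(12139 - 47867\right) = \left(\frac{19}{45} - 41068\right) \left(-35728\right) = \left(- \frac{1848041}{45}\right) \left(-35728\right) = \frac{66026808848}{45}$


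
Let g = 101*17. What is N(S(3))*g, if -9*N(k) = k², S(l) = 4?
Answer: -27472/9 ≈ -3052.4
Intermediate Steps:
g = 1717
N(k) = -k²/9
N(S(3))*g = -⅑*4²*1717 = -⅑*16*1717 = -16/9*1717 = -27472/9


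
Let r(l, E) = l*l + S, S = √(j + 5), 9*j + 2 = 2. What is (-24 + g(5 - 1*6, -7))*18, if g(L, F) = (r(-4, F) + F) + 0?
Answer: -270 + 18*√5 ≈ -229.75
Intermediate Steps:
j = 0 (j = -2/9 + (⅑)*2 = -2/9 + 2/9 = 0)
S = √5 (S = √(0 + 5) = √5 ≈ 2.2361)
r(l, E) = √5 + l² (r(l, E) = l*l + √5 = l² + √5 = √5 + l²)
g(L, F) = 16 + F + √5 (g(L, F) = ((√5 + (-4)²) + F) + 0 = ((√5 + 16) + F) + 0 = ((16 + √5) + F) + 0 = (16 + F + √5) + 0 = 16 + F + √5)
(-24 + g(5 - 1*6, -7))*18 = (-24 + (16 - 7 + √5))*18 = (-24 + (9 + √5))*18 = (-15 + √5)*18 = -270 + 18*√5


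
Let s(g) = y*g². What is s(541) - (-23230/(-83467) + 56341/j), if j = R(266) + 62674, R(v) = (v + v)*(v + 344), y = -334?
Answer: -137358830949827233/1405127026 ≈ -9.7755e+7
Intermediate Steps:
R(v) = 2*v*(344 + v) (R(v) = (2*v)*(344 + v) = 2*v*(344 + v))
j = 387194 (j = 2*266*(344 + 266) + 62674 = 2*266*610 + 62674 = 324520 + 62674 = 387194)
s(g) = -334*g²
s(541) - (-23230/(-83467) + 56341/j) = -334*541² - (-23230/(-83467) + 56341/387194) = -334*292681 - (-23230*(-1/83467) + 56341*(1/387194)) = -97755454 - (1010/3629 + 56341/387194) = -97755454 - 1*595527429/1405127026 = -97755454 - 595527429/1405127026 = -137358830949827233/1405127026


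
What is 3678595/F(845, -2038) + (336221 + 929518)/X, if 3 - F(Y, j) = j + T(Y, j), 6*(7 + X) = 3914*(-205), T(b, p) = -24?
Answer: 293606626493/165698078 ≈ 1771.9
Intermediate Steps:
X = -401206/3 (X = -7 + (3914*(-205))/6 = -7 + (⅙)*(-802370) = -7 - 401185/3 = -401206/3 ≈ -1.3374e+5)
F(Y, j) = 27 - j (F(Y, j) = 3 - (j - 24) = 3 - (-24 + j) = 3 + (24 - j) = 27 - j)
3678595/F(845, -2038) + (336221 + 929518)/X = 3678595/(27 - 1*(-2038)) + (336221 + 929518)/(-401206/3) = 3678595/(27 + 2038) + 1265739*(-3/401206) = 3678595/2065 - 3797217/401206 = 3678595*(1/2065) - 3797217/401206 = 735719/413 - 3797217/401206 = 293606626493/165698078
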